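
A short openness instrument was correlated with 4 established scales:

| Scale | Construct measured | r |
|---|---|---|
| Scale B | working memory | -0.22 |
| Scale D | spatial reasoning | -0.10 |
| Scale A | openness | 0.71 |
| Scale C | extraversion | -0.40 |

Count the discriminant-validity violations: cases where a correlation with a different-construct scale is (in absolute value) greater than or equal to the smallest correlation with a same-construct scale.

0

Convergent (same construct = openness): Scale A.
Smallest convergent = 0.71. Discriminant |r|: 0.22, 0.10, 0.40; count ≥ 0.71 → 0.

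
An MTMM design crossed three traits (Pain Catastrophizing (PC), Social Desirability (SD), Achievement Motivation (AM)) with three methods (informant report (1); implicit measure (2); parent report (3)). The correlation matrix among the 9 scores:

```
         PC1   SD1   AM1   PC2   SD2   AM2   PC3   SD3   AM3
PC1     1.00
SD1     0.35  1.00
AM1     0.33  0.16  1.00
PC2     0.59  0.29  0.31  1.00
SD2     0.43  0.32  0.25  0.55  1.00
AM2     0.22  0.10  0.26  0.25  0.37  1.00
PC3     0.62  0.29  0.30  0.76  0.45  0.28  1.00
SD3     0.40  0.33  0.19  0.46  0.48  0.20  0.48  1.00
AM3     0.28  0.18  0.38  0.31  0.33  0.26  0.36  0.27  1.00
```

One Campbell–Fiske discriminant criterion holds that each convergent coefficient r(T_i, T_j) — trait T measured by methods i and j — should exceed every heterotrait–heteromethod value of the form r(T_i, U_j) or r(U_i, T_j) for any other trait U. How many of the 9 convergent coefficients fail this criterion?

4

Convergent coefficients and their comparison sets:
PC (methods 1·2): 0.59 vs {0.43, 0.29, 0.22, 0.31} → pass.
PC (methods 1·3): 0.62 vs {0.40, 0.29, 0.28, 0.30} → pass.
PC (methods 2·3): 0.76 vs {0.46, 0.45, 0.31, 0.28} → pass.
SD (methods 1·2): 0.32 vs {0.29, 0.43, 0.10, 0.25} → fail.
SD (methods 1·3): 0.33 vs {0.29, 0.40, 0.18, 0.19} → fail.
SD (methods 2·3): 0.48 vs {0.45, 0.46, 0.33, 0.20} → pass.
AM (methods 1·2): 0.26 vs {0.31, 0.22, 0.25, 0.10} → fail.
AM (methods 1·3): 0.38 vs {0.30, 0.28, 0.19, 0.18} → pass.
AM (methods 2·3): 0.26 vs {0.28, 0.31, 0.20, 0.33} → fail.
4 of 9 fail.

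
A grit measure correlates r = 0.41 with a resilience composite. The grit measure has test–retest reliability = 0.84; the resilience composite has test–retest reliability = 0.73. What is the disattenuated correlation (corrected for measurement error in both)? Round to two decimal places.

r_true = r_obs / √(r_xx · r_yy) = 0.41 / √(0.84 × 0.73) = 0.41 / √0.6132 = 0.41 / 0.7831 ≈ 0.52.

0.52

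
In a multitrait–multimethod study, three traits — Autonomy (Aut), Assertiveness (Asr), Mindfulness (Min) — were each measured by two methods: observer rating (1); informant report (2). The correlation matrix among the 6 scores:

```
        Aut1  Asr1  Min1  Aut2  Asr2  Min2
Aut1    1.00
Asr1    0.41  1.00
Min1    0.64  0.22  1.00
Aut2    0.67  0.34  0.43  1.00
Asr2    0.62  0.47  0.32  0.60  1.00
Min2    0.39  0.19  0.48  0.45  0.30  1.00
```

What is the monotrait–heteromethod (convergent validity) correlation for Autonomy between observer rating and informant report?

Same trait (Aut), different methods: r(Aut1, Aut2) = 0.67.

0.67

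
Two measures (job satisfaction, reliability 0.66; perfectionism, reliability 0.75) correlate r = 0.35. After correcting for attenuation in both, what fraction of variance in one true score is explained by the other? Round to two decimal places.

Disattenuated r = 0.35 / √(0.66 × 0.75) = 0.35 / 0.7036 = 0.4974.
Shared true-score variance = 0.4974² = 0.2474 ≈ 0.25.

0.25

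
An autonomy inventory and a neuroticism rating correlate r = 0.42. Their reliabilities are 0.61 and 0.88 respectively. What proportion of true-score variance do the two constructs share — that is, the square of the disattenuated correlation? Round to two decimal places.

0.33

Disattenuated r = 0.42 / √(0.61 × 0.88) = 0.42 / 0.7327 = 0.5732.
Shared true-score variance = 0.5732² = 0.3286 ≈ 0.33.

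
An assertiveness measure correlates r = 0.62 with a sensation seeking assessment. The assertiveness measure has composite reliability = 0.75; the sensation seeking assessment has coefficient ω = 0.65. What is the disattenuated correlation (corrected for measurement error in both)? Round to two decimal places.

0.89

r_true = r_obs / √(r_xx · r_yy) = 0.62 / √(0.75 × 0.65) = 0.62 / √0.4875 = 0.62 / 0.6982 ≈ 0.89.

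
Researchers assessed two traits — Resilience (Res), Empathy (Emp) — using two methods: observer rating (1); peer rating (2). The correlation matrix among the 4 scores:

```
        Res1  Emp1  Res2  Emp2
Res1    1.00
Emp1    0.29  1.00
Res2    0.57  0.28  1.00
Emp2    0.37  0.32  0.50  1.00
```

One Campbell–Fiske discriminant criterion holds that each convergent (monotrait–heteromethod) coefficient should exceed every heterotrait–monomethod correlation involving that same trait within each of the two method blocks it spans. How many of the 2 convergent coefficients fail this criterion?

Convergent coefficients and their comparison sets:
Res (methods 1·2): 0.57 vs {0.29, 0.50} → pass.
Emp (methods 1·2): 0.32 vs {0.29, 0.50} → fail.
1 of 2 fail.

1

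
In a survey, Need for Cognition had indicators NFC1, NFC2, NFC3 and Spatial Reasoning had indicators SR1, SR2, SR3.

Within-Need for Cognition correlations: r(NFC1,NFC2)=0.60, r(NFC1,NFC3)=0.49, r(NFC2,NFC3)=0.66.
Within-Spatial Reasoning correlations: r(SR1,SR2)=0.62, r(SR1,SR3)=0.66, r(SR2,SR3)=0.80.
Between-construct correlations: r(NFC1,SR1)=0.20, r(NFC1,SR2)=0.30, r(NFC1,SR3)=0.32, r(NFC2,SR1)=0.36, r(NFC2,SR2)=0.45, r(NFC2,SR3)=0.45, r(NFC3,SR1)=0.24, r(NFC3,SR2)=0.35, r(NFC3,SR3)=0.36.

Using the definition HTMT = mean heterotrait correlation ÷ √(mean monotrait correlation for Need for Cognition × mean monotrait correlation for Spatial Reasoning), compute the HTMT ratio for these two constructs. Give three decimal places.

Between-construct mean = 3.03/9 = 0.3367.
Mean within-NFC = 1.75/3 = 0.5833; mean within-SR = 2.08/3 = 0.6933.
Geometric mean = √(0.5833 × 0.6933) = 0.6359.
HTMT = 0.3367 / 0.6359 = 0.529.

0.529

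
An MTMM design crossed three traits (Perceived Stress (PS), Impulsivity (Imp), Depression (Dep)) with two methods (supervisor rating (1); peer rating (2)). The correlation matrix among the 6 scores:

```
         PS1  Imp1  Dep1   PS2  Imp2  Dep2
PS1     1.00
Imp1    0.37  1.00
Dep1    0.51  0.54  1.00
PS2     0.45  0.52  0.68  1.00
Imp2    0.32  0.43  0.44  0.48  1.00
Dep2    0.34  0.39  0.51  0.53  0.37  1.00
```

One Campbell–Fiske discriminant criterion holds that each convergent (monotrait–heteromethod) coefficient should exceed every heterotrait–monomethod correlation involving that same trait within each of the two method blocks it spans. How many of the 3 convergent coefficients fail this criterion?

3

Each convergent coefficient versus the relevant comparison correlations:
PS (methods 1·2): 0.45 vs {0.37, 0.48, 0.51, 0.53} → fail.
Imp (methods 1·2): 0.43 vs {0.37, 0.48, 0.54, 0.37} → fail.
Dep (methods 1·2): 0.51 vs {0.51, 0.53, 0.54, 0.37} → fail.
3 of 3 fail.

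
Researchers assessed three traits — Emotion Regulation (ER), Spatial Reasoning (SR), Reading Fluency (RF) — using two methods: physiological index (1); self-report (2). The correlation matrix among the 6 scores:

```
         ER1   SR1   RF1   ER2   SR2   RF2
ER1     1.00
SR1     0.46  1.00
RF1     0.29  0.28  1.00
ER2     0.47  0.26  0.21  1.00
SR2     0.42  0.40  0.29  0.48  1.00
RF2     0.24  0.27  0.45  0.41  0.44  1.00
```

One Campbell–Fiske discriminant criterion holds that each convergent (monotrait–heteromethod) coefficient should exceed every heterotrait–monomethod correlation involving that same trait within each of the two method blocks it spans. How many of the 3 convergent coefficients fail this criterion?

Convergent coefficients and their comparison sets:
ER (methods 1·2): 0.47 vs {0.46, 0.48, 0.29, 0.41} → fail.
SR (methods 1·2): 0.40 vs {0.46, 0.48, 0.28, 0.44} → fail.
RF (methods 1·2): 0.45 vs {0.29, 0.41, 0.28, 0.44} → pass.
2 of 3 fail.

2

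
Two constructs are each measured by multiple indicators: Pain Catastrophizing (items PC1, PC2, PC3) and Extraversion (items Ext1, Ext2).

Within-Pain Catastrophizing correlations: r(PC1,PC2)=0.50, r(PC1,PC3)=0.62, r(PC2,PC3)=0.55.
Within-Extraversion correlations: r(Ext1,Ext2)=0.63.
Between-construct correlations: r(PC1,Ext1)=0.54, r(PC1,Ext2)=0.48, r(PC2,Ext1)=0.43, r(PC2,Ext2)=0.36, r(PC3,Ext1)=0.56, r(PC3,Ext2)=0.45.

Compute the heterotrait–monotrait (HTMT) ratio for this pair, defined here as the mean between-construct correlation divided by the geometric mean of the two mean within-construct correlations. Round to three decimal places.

0.794

Mean heterotrait r = 2.82/6 = 0.4700.
Mean within-PC = 1.67/3 = 0.5567; mean within-Ext = 0.63/1 = 0.6300.
Geometric mean = √(0.5567 × 0.6300) = 0.5922.
HTMT = 0.4700 / 0.5922 = 0.794.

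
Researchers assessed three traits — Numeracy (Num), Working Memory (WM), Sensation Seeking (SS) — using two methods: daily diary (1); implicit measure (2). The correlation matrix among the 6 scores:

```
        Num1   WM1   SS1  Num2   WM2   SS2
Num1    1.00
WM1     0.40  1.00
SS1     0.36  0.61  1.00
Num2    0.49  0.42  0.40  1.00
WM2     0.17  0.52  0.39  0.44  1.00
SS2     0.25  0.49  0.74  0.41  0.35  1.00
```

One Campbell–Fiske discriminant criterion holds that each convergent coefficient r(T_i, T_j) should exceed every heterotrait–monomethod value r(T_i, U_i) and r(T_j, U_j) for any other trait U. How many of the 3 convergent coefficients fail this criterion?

1

Convergent coefficients and their comparison sets:
Num (methods 1·2): 0.49 vs {0.40, 0.44, 0.36, 0.41} → pass.
WM (methods 1·2): 0.52 vs {0.40, 0.44, 0.61, 0.35} → fail.
SS (methods 1·2): 0.74 vs {0.36, 0.41, 0.61, 0.35} → pass.
1 of 3 fail.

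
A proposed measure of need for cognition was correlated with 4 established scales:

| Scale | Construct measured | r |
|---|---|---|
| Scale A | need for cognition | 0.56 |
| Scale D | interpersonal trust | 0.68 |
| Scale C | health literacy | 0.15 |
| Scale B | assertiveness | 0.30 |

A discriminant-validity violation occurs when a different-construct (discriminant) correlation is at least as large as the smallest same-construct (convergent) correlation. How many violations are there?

1

Convergent (same construct = need for cognition): Scale A.
Smallest convergent = 0.56. Discriminant values: 0.68, 0.15, 0.30; count ≥ 0.56 → 1.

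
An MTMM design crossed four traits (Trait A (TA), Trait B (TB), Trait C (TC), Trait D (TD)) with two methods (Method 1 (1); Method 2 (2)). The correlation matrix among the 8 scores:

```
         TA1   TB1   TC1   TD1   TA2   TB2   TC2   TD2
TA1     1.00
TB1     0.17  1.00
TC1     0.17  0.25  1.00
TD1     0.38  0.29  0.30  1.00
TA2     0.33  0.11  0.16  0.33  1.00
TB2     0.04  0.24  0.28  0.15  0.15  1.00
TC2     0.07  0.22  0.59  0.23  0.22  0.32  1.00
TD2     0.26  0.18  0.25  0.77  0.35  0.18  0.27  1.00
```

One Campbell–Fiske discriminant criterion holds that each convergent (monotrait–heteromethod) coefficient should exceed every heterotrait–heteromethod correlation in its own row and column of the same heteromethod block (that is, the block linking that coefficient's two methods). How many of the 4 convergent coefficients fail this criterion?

Convergent coefficients and their comparison sets:
TA (methods 1·2): 0.33 vs {0.04, 0.11, 0.07, 0.16, 0.26, 0.33} → fail.
TB (methods 1·2): 0.24 vs {0.11, 0.04, 0.22, 0.28, 0.18, 0.15} → fail.
TC (methods 1·2): 0.59 vs {0.16, 0.07, 0.28, 0.22, 0.25, 0.23} → pass.
TD (methods 1·2): 0.77 vs {0.33, 0.26, 0.15, 0.18, 0.23, 0.25} → pass.
2 of 4 fail.

2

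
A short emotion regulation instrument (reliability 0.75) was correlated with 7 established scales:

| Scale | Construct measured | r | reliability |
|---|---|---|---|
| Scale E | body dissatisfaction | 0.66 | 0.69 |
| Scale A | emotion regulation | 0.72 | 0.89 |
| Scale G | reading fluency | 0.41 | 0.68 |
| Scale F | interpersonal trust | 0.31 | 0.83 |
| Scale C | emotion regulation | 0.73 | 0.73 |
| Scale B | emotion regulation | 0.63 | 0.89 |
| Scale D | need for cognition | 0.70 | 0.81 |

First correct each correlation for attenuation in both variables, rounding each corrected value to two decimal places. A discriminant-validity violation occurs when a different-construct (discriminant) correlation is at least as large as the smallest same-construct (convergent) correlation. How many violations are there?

2

Disattenuated r (r / √(r_scale · r_new)):
  Scale E (disc): 0.66 / √(0.69·0.75) = 0.92
  Scale A (conv): 0.72 / √(0.89·0.75) = 0.88
  Scale G (disc): 0.41 / √(0.68·0.75) = 0.57
  Scale F (disc): 0.31 / √(0.83·0.75) = 0.39
  Scale C (conv): 0.73 / √(0.73·0.75) = 0.99
  Scale B (conv): 0.63 / √(0.89·0.75) = 0.77
  Scale D (disc): 0.70 / √(0.81·0.75) = 0.90
Smallest convergent = 0.77. Discriminant values: 0.92, 0.57, 0.39, 0.90; count ≥ 0.77 → 2.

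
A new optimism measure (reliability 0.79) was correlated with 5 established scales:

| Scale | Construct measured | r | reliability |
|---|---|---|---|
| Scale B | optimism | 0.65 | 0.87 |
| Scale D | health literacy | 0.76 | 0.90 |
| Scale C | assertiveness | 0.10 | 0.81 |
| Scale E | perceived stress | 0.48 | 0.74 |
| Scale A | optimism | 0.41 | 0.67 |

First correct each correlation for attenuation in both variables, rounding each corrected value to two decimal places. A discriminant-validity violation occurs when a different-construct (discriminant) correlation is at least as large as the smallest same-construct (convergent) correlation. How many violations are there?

2

Disattenuated r (r / √(r_scale · r_new)):
  Scale B (conv): 0.65 / √(0.87·0.79) = 0.78
  Scale D (disc): 0.76 / √(0.90·0.79) = 0.90
  Scale C (disc): 0.10 / √(0.81·0.79) = 0.13
  Scale E (disc): 0.48 / √(0.74·0.79) = 0.63
  Scale A (conv): 0.41 / √(0.67·0.79) = 0.56
Smallest convergent = 0.56. Discriminant values: 0.90, 0.13, 0.63; count ≥ 0.56 → 2.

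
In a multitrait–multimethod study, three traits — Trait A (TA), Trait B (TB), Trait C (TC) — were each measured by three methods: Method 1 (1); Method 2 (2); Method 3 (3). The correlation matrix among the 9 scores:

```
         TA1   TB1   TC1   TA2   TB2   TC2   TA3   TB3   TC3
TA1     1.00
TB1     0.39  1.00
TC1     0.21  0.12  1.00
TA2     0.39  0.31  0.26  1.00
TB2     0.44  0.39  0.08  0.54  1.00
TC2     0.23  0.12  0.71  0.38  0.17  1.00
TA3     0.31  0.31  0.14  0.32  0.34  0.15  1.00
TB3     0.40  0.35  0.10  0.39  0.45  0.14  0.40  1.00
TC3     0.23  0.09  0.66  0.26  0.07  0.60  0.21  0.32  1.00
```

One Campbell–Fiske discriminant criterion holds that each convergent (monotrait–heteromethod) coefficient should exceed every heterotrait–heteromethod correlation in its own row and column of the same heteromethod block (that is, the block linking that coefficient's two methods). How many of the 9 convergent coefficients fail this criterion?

Convergent coefficients and their comparison sets:
TA (methods 1·2): 0.39 vs {0.44, 0.31, 0.23, 0.26} → fail.
TA (methods 1·3): 0.31 vs {0.40, 0.31, 0.23, 0.14} → fail.
TA (methods 2·3): 0.32 vs {0.39, 0.34, 0.26, 0.15} → fail.
TB (methods 1·2): 0.39 vs {0.31, 0.44, 0.12, 0.08} → fail.
TB (methods 1·3): 0.35 vs {0.31, 0.40, 0.09, 0.10} → fail.
TB (methods 2·3): 0.45 vs {0.34, 0.39, 0.07, 0.14} → pass.
TC (methods 1·2): 0.71 vs {0.26, 0.23, 0.08, 0.12} → pass.
TC (methods 1·3): 0.66 vs {0.14, 0.23, 0.10, 0.09} → pass.
TC (methods 2·3): 0.60 vs {0.15, 0.26, 0.14, 0.07} → pass.
5 of 9 fail.

5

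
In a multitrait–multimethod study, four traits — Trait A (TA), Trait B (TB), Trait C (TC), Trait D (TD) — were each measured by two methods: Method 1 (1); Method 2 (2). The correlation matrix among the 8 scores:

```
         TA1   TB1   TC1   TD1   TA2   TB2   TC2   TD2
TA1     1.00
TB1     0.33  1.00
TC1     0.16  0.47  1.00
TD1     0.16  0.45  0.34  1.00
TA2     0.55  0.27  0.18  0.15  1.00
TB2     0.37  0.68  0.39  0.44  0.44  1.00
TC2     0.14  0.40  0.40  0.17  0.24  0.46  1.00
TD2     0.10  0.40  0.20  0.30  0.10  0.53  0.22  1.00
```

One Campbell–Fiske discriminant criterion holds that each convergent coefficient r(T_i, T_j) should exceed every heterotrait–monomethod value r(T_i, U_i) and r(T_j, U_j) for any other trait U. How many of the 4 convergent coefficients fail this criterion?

2

Convergent coefficients and their comparison sets:
TA (methods 1·2): 0.55 vs {0.33, 0.44, 0.16, 0.24, 0.16, 0.10} → pass.
TB (methods 1·2): 0.68 vs {0.33, 0.44, 0.47, 0.46, 0.45, 0.53} → pass.
TC (methods 1·2): 0.40 vs {0.16, 0.24, 0.47, 0.46, 0.34, 0.22} → fail.
TD (methods 1·2): 0.30 vs {0.16, 0.10, 0.45, 0.53, 0.34, 0.22} → fail.
2 of 4 fail.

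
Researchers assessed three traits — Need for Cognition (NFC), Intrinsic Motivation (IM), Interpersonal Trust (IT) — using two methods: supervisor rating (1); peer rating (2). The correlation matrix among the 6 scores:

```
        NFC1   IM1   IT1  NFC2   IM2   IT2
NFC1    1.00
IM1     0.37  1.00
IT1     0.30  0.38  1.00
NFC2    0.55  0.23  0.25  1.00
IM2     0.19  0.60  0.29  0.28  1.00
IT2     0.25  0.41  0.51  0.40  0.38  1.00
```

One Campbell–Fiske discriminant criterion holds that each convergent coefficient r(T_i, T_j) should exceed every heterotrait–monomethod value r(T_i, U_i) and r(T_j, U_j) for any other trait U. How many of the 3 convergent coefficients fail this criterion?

Convergent coefficients and their comparison sets:
NFC (methods 1·2): 0.55 vs {0.37, 0.28, 0.30, 0.40} → pass.
IM (methods 1·2): 0.60 vs {0.37, 0.28, 0.38, 0.38} → pass.
IT (methods 1·2): 0.51 vs {0.30, 0.40, 0.38, 0.38} → pass.
0 of 3 fail.

0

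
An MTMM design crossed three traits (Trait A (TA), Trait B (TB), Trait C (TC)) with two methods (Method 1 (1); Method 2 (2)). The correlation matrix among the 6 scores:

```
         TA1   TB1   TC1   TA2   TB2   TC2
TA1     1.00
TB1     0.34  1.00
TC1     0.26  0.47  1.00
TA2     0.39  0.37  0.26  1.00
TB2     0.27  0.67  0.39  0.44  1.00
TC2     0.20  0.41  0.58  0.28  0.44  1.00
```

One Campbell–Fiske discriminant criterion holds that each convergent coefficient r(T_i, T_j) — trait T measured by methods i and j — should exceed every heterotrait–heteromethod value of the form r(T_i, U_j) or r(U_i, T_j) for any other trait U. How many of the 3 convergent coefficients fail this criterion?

Each convergent coefficient versus the relevant comparison correlations:
TA (methods 1·2): 0.39 vs {0.27, 0.37, 0.20, 0.26} → pass.
TB (methods 1·2): 0.67 vs {0.37, 0.27, 0.41, 0.39} → pass.
TC (methods 1·2): 0.58 vs {0.26, 0.20, 0.39, 0.41} → pass.
0 of 3 fail.

0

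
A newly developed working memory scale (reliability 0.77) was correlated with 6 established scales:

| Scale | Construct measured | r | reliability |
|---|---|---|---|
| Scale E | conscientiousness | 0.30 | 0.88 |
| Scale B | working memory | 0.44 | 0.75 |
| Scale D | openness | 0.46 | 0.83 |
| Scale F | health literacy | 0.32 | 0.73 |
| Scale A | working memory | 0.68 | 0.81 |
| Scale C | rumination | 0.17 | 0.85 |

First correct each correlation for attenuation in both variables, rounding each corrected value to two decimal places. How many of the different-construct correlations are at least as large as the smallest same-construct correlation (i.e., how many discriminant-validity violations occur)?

1

Disattenuated r (r / √(r_scale · r_new)):
  Scale E (disc): 0.30 / √(0.88·0.77) = 0.36
  Scale B (conv): 0.44 / √(0.75·0.77) = 0.58
  Scale D (disc): 0.46 / √(0.83·0.77) = 0.58
  Scale F (disc): 0.32 / √(0.73·0.77) = 0.43
  Scale A (conv): 0.68 / √(0.81·0.77) = 0.86
  Scale C (disc): 0.17 / √(0.85·0.77) = 0.21
Smallest convergent = 0.58. Discriminant values: 0.36, 0.58, 0.43, 0.21; count ≥ 0.58 → 1.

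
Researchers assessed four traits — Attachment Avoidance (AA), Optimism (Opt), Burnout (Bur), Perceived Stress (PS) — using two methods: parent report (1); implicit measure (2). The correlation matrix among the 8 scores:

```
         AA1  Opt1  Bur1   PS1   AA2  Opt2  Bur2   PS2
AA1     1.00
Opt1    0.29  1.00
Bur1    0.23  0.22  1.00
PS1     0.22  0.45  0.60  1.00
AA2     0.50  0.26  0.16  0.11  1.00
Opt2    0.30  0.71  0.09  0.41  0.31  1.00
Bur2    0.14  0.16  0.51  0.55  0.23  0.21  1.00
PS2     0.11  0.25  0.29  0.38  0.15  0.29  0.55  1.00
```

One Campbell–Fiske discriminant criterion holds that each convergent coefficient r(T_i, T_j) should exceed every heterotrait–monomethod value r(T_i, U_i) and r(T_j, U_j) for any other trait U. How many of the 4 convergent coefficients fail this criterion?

2

Checking each validity diagonal entry against its comparison values:
AA (methods 1·2): 0.50 vs {0.29, 0.31, 0.23, 0.23, 0.22, 0.15} → pass.
Opt (methods 1·2): 0.71 vs {0.29, 0.31, 0.22, 0.21, 0.45, 0.29} → pass.
Bur (methods 1·2): 0.51 vs {0.23, 0.23, 0.22, 0.21, 0.60, 0.55} → fail.
PS (methods 1·2): 0.38 vs {0.22, 0.15, 0.45, 0.29, 0.60, 0.55} → fail.
2 of 4 fail.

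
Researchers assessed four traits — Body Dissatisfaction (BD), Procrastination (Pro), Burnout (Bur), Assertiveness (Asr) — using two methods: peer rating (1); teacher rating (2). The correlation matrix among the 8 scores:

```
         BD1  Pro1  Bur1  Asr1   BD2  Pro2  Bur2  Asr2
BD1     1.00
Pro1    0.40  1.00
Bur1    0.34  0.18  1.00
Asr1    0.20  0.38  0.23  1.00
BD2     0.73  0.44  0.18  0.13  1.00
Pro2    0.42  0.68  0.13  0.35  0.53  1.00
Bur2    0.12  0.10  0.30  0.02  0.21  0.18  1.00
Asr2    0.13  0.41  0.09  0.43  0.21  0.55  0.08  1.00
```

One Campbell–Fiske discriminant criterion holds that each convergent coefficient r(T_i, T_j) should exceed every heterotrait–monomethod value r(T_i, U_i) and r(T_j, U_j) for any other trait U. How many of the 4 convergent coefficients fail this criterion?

Convergent coefficients and their comparison sets:
BD (methods 1·2): 0.73 vs {0.40, 0.53, 0.34, 0.21, 0.20, 0.21} → pass.
Pro (methods 1·2): 0.68 vs {0.40, 0.53, 0.18, 0.18, 0.38, 0.55} → pass.
Bur (methods 1·2): 0.30 vs {0.34, 0.21, 0.18, 0.18, 0.23, 0.08} → fail.
Asr (methods 1·2): 0.43 vs {0.20, 0.21, 0.38, 0.55, 0.23, 0.08} → fail.
2 of 4 fail.

2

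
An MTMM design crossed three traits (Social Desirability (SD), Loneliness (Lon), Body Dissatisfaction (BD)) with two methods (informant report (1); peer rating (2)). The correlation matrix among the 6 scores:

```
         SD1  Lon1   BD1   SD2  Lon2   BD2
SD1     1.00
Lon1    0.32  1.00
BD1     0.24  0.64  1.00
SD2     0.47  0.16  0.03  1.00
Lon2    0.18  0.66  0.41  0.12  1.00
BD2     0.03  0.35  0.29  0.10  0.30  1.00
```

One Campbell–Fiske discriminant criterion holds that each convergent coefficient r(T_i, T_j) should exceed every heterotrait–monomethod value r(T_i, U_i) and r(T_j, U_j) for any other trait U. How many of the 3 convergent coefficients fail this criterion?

Checking each validity diagonal entry against its comparison values:
SD (methods 1·2): 0.47 vs {0.32, 0.12, 0.24, 0.10} → pass.
Lon (methods 1·2): 0.66 vs {0.32, 0.12, 0.64, 0.30} → pass.
BD (methods 1·2): 0.29 vs {0.24, 0.10, 0.64, 0.30} → fail.
1 of 3 fail.

1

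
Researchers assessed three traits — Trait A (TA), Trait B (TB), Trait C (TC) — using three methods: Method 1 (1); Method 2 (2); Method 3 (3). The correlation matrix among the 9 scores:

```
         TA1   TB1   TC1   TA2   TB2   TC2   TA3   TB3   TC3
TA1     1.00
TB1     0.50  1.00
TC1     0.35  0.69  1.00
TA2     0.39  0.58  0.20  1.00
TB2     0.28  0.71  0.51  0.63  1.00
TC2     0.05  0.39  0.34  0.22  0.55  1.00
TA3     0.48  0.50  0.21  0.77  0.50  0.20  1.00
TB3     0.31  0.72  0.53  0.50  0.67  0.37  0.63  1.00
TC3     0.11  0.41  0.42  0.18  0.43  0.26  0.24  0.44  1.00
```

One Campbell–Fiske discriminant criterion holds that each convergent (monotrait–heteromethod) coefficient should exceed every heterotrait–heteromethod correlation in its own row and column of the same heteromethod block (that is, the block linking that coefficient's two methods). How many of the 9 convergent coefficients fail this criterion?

Each convergent coefficient versus the relevant comparison correlations:
TA (methods 1·2): 0.39 vs {0.28, 0.58, 0.05, 0.20} → fail.
TA (methods 1·3): 0.48 vs {0.31, 0.50, 0.11, 0.21} → fail.
TA (methods 2·3): 0.77 vs {0.50, 0.50, 0.18, 0.20} → pass.
TB (methods 1·2): 0.71 vs {0.58, 0.28, 0.39, 0.51} → pass.
TB (methods 1·3): 0.72 vs {0.50, 0.31, 0.41, 0.53} → pass.
TB (methods 2·3): 0.67 vs {0.50, 0.50, 0.43, 0.37} → pass.
TC (methods 1·2): 0.34 vs {0.20, 0.05, 0.51, 0.39} → fail.
TC (methods 1·3): 0.42 vs {0.21, 0.11, 0.53, 0.41} → fail.
TC (methods 2·3): 0.26 vs {0.20, 0.18, 0.37, 0.43} → fail.
5 of 9 fail.

5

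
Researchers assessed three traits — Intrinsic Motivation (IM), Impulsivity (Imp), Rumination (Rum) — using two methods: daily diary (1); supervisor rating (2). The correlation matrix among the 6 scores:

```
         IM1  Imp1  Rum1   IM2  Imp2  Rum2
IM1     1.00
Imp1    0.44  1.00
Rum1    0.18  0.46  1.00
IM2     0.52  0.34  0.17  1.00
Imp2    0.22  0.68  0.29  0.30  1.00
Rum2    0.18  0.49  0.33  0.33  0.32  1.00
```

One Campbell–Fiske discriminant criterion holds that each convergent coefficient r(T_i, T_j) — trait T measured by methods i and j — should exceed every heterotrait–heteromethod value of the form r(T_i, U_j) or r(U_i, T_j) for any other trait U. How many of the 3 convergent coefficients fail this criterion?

1

Convergent coefficients and their comparison sets:
IM (methods 1·2): 0.52 vs {0.22, 0.34, 0.18, 0.17} → pass.
Imp (methods 1·2): 0.68 vs {0.34, 0.22, 0.49, 0.29} → pass.
Rum (methods 1·2): 0.33 vs {0.17, 0.18, 0.29, 0.49} → fail.
1 of 3 fail.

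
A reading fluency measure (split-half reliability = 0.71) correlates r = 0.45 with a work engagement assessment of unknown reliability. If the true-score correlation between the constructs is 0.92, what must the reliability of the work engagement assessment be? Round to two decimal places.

0.34

r_true = r_obs / √(r_xx · r_yy) ⇒ 0.92 = 0.45 / √(0.71 · r_yy).
√(0.71 · r_yy) = 0.45 / 0.92 = 0.4891; 0.71 · r_yy = 0.2392; r_yy = 0.2392 / 0.71 ≈ 0.34.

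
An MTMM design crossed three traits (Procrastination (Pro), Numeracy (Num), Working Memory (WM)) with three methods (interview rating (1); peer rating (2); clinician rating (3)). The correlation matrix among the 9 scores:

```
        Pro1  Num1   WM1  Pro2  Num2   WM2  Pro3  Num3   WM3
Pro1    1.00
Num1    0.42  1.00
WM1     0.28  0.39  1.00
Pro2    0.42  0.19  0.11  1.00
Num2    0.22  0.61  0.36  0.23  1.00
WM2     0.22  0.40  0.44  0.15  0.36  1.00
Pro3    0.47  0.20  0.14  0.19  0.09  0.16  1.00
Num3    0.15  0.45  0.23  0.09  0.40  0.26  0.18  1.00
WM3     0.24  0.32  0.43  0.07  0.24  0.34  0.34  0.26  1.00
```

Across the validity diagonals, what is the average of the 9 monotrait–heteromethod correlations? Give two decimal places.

Convergent values: 0.42, 0.47, 0.19, 0.61, 0.45, 0.40, 0.44, 0.43, 0.34; mean = 3.75/9 = 0.42.

0.42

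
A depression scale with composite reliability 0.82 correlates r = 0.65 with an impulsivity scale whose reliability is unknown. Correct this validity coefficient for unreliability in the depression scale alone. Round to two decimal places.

Single correction: r_c = r_obs / √r_xx = 0.65 / √0.82 = 0.65 / 0.9055 ≈ 0.72.

0.72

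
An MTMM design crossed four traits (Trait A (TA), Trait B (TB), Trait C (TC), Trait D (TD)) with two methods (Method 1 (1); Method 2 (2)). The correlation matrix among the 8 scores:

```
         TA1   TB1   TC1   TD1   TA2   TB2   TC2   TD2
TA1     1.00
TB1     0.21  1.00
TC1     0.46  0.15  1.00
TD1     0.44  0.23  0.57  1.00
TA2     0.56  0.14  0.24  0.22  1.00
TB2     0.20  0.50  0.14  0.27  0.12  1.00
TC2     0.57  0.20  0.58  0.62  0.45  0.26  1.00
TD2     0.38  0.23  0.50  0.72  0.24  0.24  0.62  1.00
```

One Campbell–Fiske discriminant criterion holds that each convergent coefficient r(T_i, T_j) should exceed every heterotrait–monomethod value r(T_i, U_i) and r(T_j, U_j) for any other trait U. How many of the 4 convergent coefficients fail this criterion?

Each convergent coefficient versus the relevant comparison correlations:
TA (methods 1·2): 0.56 vs {0.21, 0.12, 0.46, 0.45, 0.44, 0.24} → pass.
TB (methods 1·2): 0.50 vs {0.21, 0.12, 0.15, 0.26, 0.23, 0.24} → pass.
TC (methods 1·2): 0.58 vs {0.46, 0.45, 0.15, 0.26, 0.57, 0.62} → fail.
TD (methods 1·2): 0.72 vs {0.44, 0.24, 0.23, 0.24, 0.57, 0.62} → pass.
1 of 4 fail.

1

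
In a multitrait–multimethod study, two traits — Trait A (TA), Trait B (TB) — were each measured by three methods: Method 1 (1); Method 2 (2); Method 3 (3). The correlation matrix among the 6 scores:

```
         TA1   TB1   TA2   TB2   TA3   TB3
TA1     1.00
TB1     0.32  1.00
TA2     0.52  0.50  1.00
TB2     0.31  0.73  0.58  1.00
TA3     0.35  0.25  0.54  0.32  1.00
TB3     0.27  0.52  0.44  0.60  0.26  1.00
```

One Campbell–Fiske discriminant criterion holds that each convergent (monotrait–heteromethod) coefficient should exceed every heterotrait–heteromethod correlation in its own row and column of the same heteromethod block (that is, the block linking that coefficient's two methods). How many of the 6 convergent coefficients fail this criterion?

0

Convergent coefficients and their comparison sets:
TA (methods 1·2): 0.52 vs {0.31, 0.50} → pass.
TA (methods 1·3): 0.35 vs {0.27, 0.25} → pass.
TA (methods 2·3): 0.54 vs {0.44, 0.32} → pass.
TB (methods 1·2): 0.73 vs {0.50, 0.31} → pass.
TB (methods 1·3): 0.52 vs {0.25, 0.27} → pass.
TB (methods 2·3): 0.60 vs {0.32, 0.44} → pass.
0 of 6 fail.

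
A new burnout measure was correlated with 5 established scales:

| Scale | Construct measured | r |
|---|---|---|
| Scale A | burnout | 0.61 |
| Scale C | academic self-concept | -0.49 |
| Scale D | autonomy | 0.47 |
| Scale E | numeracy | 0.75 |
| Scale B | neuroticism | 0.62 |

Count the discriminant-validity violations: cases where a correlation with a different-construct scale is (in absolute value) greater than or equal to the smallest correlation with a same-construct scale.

Convergent (same construct = burnout): Scale A.
Smallest convergent = 0.61. Discriminant |r|: 0.49, 0.47, 0.75, 0.62; count ≥ 0.61 → 2.

2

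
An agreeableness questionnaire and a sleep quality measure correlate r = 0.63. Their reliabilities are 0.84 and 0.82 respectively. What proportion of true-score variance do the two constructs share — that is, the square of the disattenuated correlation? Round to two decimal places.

Disattenuated r = 0.63 / √(0.84 × 0.82) = 0.63 / 0.8299 = 0.7591.
Shared true-score variance = 0.7591² = 0.5762 ≈ 0.58.

0.58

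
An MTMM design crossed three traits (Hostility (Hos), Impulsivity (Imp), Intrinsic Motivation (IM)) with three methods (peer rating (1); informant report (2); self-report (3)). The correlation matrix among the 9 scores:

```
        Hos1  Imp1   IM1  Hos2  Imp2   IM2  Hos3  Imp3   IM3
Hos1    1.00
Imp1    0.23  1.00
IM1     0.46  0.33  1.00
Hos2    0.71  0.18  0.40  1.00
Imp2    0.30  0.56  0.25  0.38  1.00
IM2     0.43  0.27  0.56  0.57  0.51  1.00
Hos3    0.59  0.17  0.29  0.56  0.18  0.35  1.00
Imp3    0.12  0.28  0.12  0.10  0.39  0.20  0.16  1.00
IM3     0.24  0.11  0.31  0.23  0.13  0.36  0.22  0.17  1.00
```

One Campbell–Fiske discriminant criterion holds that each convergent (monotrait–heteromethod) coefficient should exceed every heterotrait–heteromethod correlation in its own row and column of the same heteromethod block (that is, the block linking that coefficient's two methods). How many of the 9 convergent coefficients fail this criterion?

Each convergent coefficient versus the relevant comparison correlations:
Hos (methods 1·2): 0.71 vs {0.30, 0.18, 0.43, 0.40} → pass.
Hos (methods 1·3): 0.59 vs {0.12, 0.17, 0.24, 0.29} → pass.
Hos (methods 2·3): 0.56 vs {0.10, 0.18, 0.23, 0.35} → pass.
Imp (methods 1·2): 0.56 vs {0.18, 0.30, 0.27, 0.25} → pass.
Imp (methods 1·3): 0.28 vs {0.17, 0.12, 0.11, 0.12} → pass.
Imp (methods 2·3): 0.39 vs {0.18, 0.10, 0.13, 0.20} → pass.
IM (methods 1·2): 0.56 vs {0.40, 0.43, 0.25, 0.27} → pass.
IM (methods 1·3): 0.31 vs {0.29, 0.24, 0.12, 0.11} → pass.
IM (methods 2·3): 0.36 vs {0.35, 0.23, 0.20, 0.13} → pass.
0 of 9 fail.

0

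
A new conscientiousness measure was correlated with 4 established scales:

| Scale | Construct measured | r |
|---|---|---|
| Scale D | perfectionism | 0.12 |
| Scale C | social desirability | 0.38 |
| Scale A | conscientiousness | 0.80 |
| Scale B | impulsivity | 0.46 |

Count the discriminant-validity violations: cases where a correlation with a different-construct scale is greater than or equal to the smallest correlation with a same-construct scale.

0

Convergent (same construct = conscientiousness): Scale A.
Smallest convergent = 0.80. Discriminant values: 0.12, 0.38, 0.46; count ≥ 0.80 → 0.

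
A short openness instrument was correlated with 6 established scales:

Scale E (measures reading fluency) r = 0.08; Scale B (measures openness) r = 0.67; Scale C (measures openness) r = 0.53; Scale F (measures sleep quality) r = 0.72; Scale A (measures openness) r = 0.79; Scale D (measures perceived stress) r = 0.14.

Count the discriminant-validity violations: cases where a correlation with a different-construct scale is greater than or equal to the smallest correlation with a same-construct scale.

Convergent (same construct = openness): Scale B, Scale C, Scale A.
Smallest convergent = 0.53. Discriminant values: 0.08, 0.72, 0.14; count ≥ 0.53 → 1.

1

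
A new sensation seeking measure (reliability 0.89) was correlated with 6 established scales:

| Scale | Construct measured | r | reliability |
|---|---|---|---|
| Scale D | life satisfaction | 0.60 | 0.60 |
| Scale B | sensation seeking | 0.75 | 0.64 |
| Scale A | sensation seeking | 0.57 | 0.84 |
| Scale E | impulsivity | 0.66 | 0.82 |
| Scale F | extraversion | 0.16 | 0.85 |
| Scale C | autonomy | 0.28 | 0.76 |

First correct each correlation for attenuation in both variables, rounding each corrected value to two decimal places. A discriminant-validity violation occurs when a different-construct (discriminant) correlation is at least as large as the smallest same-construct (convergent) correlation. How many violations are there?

2

Disattenuated r (r / √(r_scale · r_new)):
  Scale D (disc): 0.60 / √(0.60·0.89) = 0.82
  Scale B (conv): 0.75 / √(0.64·0.89) = 0.99
  Scale A (conv): 0.57 / √(0.84·0.89) = 0.66
  Scale E (disc): 0.66 / √(0.82·0.89) = 0.77
  Scale F (disc): 0.16 / √(0.85·0.89) = 0.18
  Scale C (disc): 0.28 / √(0.76·0.89) = 0.34
Smallest convergent = 0.66. Discriminant values: 0.82, 0.77, 0.18, 0.34; count ≥ 0.66 → 2.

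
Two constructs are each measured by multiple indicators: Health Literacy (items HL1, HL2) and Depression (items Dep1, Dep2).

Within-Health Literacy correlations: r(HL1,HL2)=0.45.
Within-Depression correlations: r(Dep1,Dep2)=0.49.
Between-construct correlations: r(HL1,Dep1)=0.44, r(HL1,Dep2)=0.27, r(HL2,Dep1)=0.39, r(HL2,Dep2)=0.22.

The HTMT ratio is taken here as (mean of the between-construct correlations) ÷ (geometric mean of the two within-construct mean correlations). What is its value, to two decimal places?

Mean between = 1.32/4 = 0.3300.
Mean within-HL = 0.45/1 = 0.4500; mean within-Dep = 0.49/1 = 0.4900.
Geometric mean = √(0.4500 × 0.4900) = 0.4696.
HTMT = 0.3300 / 0.4696 = 0.70.

0.70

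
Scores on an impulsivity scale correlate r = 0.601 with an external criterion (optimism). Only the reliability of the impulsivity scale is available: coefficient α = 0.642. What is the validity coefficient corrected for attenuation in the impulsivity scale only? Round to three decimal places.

Single correction: r_c = r_obs / √r_xx = 0.601 / √0.642 = 0.601 / 0.8012 ≈ 0.750.

0.750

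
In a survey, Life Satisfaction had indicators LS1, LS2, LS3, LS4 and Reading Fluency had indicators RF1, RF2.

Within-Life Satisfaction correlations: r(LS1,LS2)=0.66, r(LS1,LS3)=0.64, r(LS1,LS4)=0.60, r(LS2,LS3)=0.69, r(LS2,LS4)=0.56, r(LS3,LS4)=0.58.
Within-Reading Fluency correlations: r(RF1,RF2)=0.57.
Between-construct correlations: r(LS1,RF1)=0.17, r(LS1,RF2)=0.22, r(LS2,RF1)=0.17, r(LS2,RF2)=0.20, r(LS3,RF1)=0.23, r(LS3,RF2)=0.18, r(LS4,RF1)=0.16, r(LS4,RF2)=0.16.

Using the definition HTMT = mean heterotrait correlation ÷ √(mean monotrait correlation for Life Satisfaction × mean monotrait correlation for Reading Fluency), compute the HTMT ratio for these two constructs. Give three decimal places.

0.313

Mean between = 1.49/8 = 0.1863.
Mean within-LS = 3.73/6 = 0.6217; mean within-RF = 0.57/1 = 0.5700.
Geometric mean = √(0.6217 × 0.5700) = 0.5953.
HTMT = 0.1863 / 0.5953 = 0.313.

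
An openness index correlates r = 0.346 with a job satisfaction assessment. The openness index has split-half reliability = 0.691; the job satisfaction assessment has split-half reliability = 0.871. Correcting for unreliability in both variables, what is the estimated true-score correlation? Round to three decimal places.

0.446

r_true = r_obs / √(r_xx · r_yy) = 0.346 / √(0.691 × 0.871) = 0.346 / √0.601861 = 0.346 / 0.7758 ≈ 0.446.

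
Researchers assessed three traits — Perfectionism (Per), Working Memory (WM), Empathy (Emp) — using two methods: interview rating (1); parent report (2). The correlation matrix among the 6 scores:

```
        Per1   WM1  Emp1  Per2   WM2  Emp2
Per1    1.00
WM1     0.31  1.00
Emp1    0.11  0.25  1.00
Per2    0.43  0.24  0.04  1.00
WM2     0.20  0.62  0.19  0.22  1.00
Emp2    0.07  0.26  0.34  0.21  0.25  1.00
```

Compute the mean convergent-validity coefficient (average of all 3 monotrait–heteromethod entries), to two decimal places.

Convergent values: 0.43, 0.62, 0.34; mean = 1.39/3 = 0.46.

0.46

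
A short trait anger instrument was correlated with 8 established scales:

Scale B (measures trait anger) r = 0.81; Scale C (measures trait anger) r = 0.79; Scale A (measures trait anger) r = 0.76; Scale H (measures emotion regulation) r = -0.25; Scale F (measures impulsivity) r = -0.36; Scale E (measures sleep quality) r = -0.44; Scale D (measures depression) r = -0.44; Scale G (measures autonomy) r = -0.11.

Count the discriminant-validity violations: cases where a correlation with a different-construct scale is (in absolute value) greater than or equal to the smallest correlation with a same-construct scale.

0

Convergent (same construct = trait anger): Scale B, Scale C, Scale A.
Smallest convergent = 0.76. Discriminant |r|: 0.25, 0.36, 0.44, 0.44, 0.11; count ≥ 0.76 → 0.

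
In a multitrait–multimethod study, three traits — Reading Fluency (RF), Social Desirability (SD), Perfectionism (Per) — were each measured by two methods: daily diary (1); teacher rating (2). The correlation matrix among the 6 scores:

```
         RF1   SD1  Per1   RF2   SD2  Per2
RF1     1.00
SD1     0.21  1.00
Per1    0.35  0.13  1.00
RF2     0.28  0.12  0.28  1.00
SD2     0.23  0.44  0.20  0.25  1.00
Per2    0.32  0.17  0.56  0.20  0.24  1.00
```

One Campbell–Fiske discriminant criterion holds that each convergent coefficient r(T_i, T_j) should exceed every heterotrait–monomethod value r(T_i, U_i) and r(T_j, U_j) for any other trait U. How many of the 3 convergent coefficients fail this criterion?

Each convergent coefficient versus the relevant comparison correlations:
RF (methods 1·2): 0.28 vs {0.21, 0.25, 0.35, 0.20} → fail.
SD (methods 1·2): 0.44 vs {0.21, 0.25, 0.13, 0.24} → pass.
Per (methods 1·2): 0.56 vs {0.35, 0.20, 0.13, 0.24} → pass.
1 of 3 fail.

1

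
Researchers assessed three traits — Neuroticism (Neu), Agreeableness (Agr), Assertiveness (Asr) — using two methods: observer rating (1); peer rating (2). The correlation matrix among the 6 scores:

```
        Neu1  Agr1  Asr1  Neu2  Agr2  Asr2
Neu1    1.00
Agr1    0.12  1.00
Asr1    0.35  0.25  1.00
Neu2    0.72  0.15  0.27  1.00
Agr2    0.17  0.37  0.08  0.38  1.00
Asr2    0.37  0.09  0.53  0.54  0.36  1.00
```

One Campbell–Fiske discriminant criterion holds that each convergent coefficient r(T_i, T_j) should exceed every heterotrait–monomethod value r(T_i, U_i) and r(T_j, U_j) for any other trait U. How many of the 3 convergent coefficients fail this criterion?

Convergent coefficients and their comparison sets:
Neu (methods 1·2): 0.72 vs {0.12, 0.38, 0.35, 0.54} → pass.
Agr (methods 1·2): 0.37 vs {0.12, 0.38, 0.25, 0.36} → fail.
Asr (methods 1·2): 0.53 vs {0.35, 0.54, 0.25, 0.36} → fail.
2 of 3 fail.

2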